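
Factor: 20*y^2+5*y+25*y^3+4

Group as (25*y^3+5*y) + (20*y^2+4) = 5*y*(5*y^2+1) + 4*(5*y^2+1).
Both groups share the factor (5*y^2+1).

(5*y+4)*(5*y^2+1)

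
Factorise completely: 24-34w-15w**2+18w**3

Testing divisors of the constant over divisors of the leading coefficient, w = 2/3 is a root, giving the factor (3w-2) and quotient 6w**2-w-12.
The remaining quadratic factors as (2w-3)(3w+4).

(2w-3)(3w+4)(3w-2)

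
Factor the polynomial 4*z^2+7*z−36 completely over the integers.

Need a pair with product 4·(−36) = −144 and sum 7: that's 16 and −9.
Split the middle term: 4*z^2+16*z − 9*z−36 = 4*z*(z+4) − 9*(z+4).

(4*z−9)*(z+4)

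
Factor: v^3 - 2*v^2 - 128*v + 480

(v + 12)*(v - 10)*(v - 4)

Among the possible rational roots, v = 4 is a root, so (v - 4) divides it; the quotient is v^2 + 2*v - 120.
The remaining quadratic factors as (v + 12)(v - 10).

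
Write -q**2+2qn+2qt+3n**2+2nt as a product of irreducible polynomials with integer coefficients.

Group: -q(q+n) + (3n+2t)(q+n); both groups contain (q+n).

-(q-3n-2t)(q+n)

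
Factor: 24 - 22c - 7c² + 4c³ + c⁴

(c + 3)(c + 4)(c - 1)(c - 2)

By the rational root theorem, c = -4 is a root, so (c + 4) is a factor; dividing leaves c³ - 7c + 6.
Continuing, c = -3 is a root, so (c + 3) divides it; the quotient is c² - 3c + 2.
The remaining quadratic factors as (c - 2)(c - 1).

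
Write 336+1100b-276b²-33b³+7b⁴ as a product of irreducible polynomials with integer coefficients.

Trying the rational-root candidates, b = 4 is a root, so (b-4) divides it; the quotient is 7b³-5b²-296b-84.
Next, b = -6 is a root, giving the factor (b+6) and quotient 7b²-47b-14.
The remaining quadratic factors as (b-7)(7b+2).

(7b+2)(b+6)(b-4)(b-7)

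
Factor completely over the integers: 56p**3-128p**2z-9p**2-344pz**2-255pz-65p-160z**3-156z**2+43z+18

(7p+5z-2)(8p+8z+9)(p-4z-1)

Group: 7p(8p**2-24pz+p-32z**2-44z-9) + (5z-2)(8p**2-24pz+p-32z**2-44z-9); both groups contain (8p**2-24pz+p-32z**2-44z-9), so (7p+5z-2) is a factor with cofactor 8p**2-24pz+p-32z**2-44z-9.
The cofactor groups again: 8p**2-24pz+p-32z**2-44z-9 = p(8p+8z+9) + (-4z-1)(8p+8z+9); both groups contain (8p+8z+9), giving (p-4z-1)(8p+8z+9).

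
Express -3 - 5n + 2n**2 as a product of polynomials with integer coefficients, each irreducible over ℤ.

(2n + 1)(n - 3)

Need a pair with product 2·(-3) = -6 and sum -5: that's -6 and 1.
Split the middle term: 2n**2 - 6n + n - 3 = 2n(n - 3) + (n - 3).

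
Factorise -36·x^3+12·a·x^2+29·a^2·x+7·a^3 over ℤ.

(7·a-6·x)·(a+2·x)·(a+3·x)

Group: a·(7·a^2+15·a·x-18·x^2) + 2·x·(7·a^2+15·a·x-18·x^2); both groups contain (7·a^2+15·a·x-18·x^2), so (a+2·x) is a factor with cofactor 7·a^2+15·a·x-18·x^2.
The cofactor groups again: 7·a^2+15·a·x-18·x^2 = 7·a·(a+3·x) - 6·x·(a+3·x); both groups contain (a+3·x), giving (7·a-6·x)·(a+3·x).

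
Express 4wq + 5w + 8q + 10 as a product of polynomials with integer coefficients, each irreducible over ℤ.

Group as (4wq + 5w) + (8q + 10) = w(4q + 5) + 2(4q + 5).
Both groups share the factor (4q + 5).

(4q + 5)(w + 2)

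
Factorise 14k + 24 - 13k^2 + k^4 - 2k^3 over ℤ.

(k + 1)(k + 3)(k - 2)(k - 4)

Among the possible rational roots, k = 4 is a root, giving the factor (k - 4) and quotient k^3 + 2k^2 - 5k - 6.
Next, k = -1 is a root, so (k + 1) is a factor; dividing leaves k^2 + k - 6.
The remaining quadratic factors as (k - 2)(k + 3).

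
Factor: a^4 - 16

(a + 2)(a - 2)(a^2 + 4)

Difference of squares twice: with A = a and B = 2, A⁴ − B⁴ = (A² − B²)(A² + B²), and A² − B² factors again.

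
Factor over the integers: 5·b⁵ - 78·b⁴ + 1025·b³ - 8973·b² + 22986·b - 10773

(5·b - 3)·(b - 3)·(b - 9)·(b² - 3·b + 133)

Among the possible rational roots, b = 3/5 is a root, so (5·b - 3) is a factor; dividing leaves b⁴ - 15·b³ + 196·b² - 1677·b + 3591.
Then b = 3 is a root, giving the factor (b - 3) and quotient b³ - 12·b² + 160·b - 1197.
Continuing, b = 9 is a root, giving the factor (b - 9) and quotient b² - 3·b + 133.
The quadratic b² - 3·b + 133 has discriminant -523 < 0 and is irreducible over ℤ.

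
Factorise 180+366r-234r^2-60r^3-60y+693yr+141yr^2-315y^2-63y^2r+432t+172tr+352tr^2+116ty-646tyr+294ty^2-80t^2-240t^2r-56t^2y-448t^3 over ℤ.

Group: 4t(-112t^2-98ty+80tr+36t+21yr+105y-12r^2-42r+90) + (-3y+5r+2)(-112t^2-98ty+80tr+36t+21yr+105y-12r^2-42r+90); both groups contain (-112t^2-98ty+80tr+36t+21yr+105y-12r^2-42r+90), so (4t-3y+5r+2) is a factor with cofactor -112t^2-98ty+80tr+36t+21yr+105y-12r^2-42r+90.
The cofactor groups again: -112t^2-98ty+80tr+36t+21yr+105y-12r^2-42r+90 = -14t(8t+7y-4r+6) + (3r+15)(8t+7y-4r+6); both groups contain (8t+7y-4r+6), giving -(14t-3r-15)(8t+7y-4r+6).

-(14t-3r-15)(8t+7y-4r+6)(4t-3y+5r+2)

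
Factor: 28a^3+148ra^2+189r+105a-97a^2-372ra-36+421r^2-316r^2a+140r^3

(4r-4a+3)(5r-7a+12)(7r+a-1)

Group: 7r(20r^2-48ra+63r+28a^2-69a+36) + (a-1)(20r^2-48ra+63r+28a^2-69a+36); both groups contain (20r^2-48ra+63r+28a^2-69a+36), so (7r+a-1) is a factor with cofactor 20r^2-48ra+63r+28a^2-69a+36.
The cofactor groups again: 20r^2-48ra+63r+28a^2-69a+36 = 4r(5r-7a+12) + (-4a+3)(5r-7a+12); both groups contain (5r-7a+12), giving (4r-4a+3)(5r-7a+12).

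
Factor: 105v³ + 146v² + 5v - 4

(3v + 4)(5v + 1)(7v - 1)

Trying the rational-root candidates, v = -4/3 is a root, so (3v + 4) is a factor; dividing leaves 35v² + 2v - 1.
The remaining quadratic factors as (7v - 1)(5v + 1).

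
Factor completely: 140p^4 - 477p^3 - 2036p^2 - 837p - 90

Trying the rational-root candidates, p = 6 is a root, giving the factor (p - 6) and quotient 140p^3 + 363p^2 + 142p + 15.
Then p = -1/4 is a root, giving the factor (4p + 1) and quotient 35p^2 + 82p + 15.
The remaining quadratic factors as (5p + 1)(7p + 15).

(4p + 1)(5p + 1)(7p + 15)(p - 6)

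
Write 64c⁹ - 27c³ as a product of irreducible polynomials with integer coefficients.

Every term has a factor of c³; factoring it out leaves 64c⁶ - 27.
Recognize a difference of cubes with the parts 4c² and 3.

c³(4c² - 3)(16c⁴ + 12c² + 9)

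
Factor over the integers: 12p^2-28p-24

Pull out the common factor 4, then factor the remaining trinomial.

4(3p+2)(p-3)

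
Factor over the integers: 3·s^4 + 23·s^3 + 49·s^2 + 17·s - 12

Testing divisors of the constant over divisors of the leading coefficient, s = -1 is a root, so (s + 1) divides it; the quotient is 3·s^3 + 20·s^2 + 29·s - 12.
Continuing, s = -3 is a root, so (s + 3) divides it; the quotient is 3·s^2 + 11·s - 4.
The remaining quadratic factors as (3·s - 1)(s + 4).

(3·s - 1)·(s + 1)·(s + 3)·(s + 4)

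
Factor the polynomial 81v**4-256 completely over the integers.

Difference of squares twice: with A = 3v and B = 4, A⁴ − B⁴ = (A² − B²)(A² + B²), and A² − B² factors again.

(3v+4)(3v-4)(9v**2+16)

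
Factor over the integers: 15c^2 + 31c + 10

(3c + 5)(5c + 2)

Need a pair with product 15·10 = 150 and sum 31: that's 6 and 25.
Split the middle term: 15c^2 + 6c + 25c + 10 = 3c(5c + 2) + 5(5c + 2).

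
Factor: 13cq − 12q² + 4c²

(4c − 3q)(c + 4q)

Group: c(4c − 3q) + 4q(4c − 3q); both groups contain (4c − 3q).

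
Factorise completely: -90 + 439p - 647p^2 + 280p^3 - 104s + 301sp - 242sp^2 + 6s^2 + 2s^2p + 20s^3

(2s - 5p + 2)(5s - 7p + 9)(2s + 8p - 5)

Group: 5s(4s^2 + 6sp - 6s - 40p^2 + 41p - 10) + (-7p + 9)(4s^2 + 6sp - 6s - 40p^2 + 41p - 10); both groups contain (4s^2 + 6sp - 6s - 40p^2 + 41p - 10), so (5s - 7p + 9) is a factor with cofactor 4s^2 + 6sp - 6s - 40p^2 + 41p - 10.
The cofactor groups again: 4s^2 + 6sp - 6s - 40p^2 + 41p - 10 = 2s(2s + 8p - 5) + (-5p + 2)(2s + 8p - 5); both groups contain (2s + 8p - 5), giving (2s - 5p + 2)(2s + 8p - 5).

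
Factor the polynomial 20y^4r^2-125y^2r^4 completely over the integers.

Pull out the common factor 5y^2r^2; 4y^2-25r^2 is a difference of squares.

5r^2y^2(2y-5r)(2y+5r)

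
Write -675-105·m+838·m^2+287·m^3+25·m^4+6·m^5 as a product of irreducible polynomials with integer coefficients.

(6·m-5)·(m+1)·(m+3)·(m^2+m+45)

Among the possible rational roots, m = -3 is a root, so (m+3) divides it; the quotient is 6·m^4+7·m^3+266·m^2+40·m-225.
Continuing, m = -1 is a root, so (m+1) divides it; the quotient is 6·m^3+m^2+265·m-225.
Continuing, m = 5/6 is a root, so (6·m-5) is a factor; dividing leaves m^2+m+45.
The quadratic m^2+m+45 has discriminant -179 < 0 and is irreducible over ℤ.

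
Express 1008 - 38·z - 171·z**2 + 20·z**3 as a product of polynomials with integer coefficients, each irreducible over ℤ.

Testing divisors of the constant over divisors of the leading coefficient, z = 8 is a root, so (z - 8) is a factor; dividing leaves 20·z**2 - 11·z - 126.
The remaining quadratic factors as (5·z - 14)(4·z + 9).

(4·z + 9)·(5·z - 14)·(z - 8)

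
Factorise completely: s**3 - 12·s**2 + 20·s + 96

(s + 2)·(s - 6)·(s - 8)

By the rational root theorem, s = 6 is a root, giving the factor (s - 6) and quotient s**2 - 6·s - 16.
The remaining quadratic factors as (s + 2)(s - 8).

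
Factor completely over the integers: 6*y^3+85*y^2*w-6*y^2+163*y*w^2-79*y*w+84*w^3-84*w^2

Group: y*(6*y^2+13*y*w-6*y+7*w^2-7*w) + 12*w*(6*y^2+13*y*w-6*y+7*w^2-7*w); both groups contain (6*y^2+13*y*w-6*y+7*w^2-7*w), so (y+12*w) is a factor with cofactor 6*y^2+13*y*w-6*y+7*w^2-7*w.
The cofactor groups again: 6*y^2+13*y*w-6*y+7*w^2-7*w = 6*y*(y+w-1) + 7*w*(y+w-1); both groups contain (y+w-1), giving (6*y+7*w)*(y+w-1).

(y+12*w)*(6*y+7*w)*(y+w-1)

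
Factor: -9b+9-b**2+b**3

Trying the rational-root candidates, b = -3 is a root, so (b+3) divides it; the quotient is b**2-4b+3.
The remaining quadratic factors as (b-3)(b-1).

(b+3)(b-1)(b-3)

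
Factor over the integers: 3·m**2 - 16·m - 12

Need a pair with product 3·(-12) = -36 and sum -16: that's -18 and 2.
Split the middle term: 3·m**2 - 18·m + 2·m - 12 = 3·m·(m - 6) + 2·(m - 6).

(3·m + 2)·(m - 6)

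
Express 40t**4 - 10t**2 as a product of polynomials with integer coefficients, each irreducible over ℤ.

Factor out 10t**2, leaving 4t**2 - 1, which is a difference of two squares.

10t**2(2t + 1)(2t - 1)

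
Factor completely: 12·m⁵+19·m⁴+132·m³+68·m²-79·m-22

Testing divisors of the constant over divisors of the leading coefficient, m = 2/3 is a root, so (3·m-2) divides it; the quotient is 4·m⁴+9·m³+50·m²+56·m+11.
Continuing, m = -1 is a root, giving the factor (m+1) and quotient 4·m³+5·m²+45·m+11.
Next, m = -1/4 is a root, so (4·m+1) is a factor; dividing leaves m²+m+11.
The quadratic m²+m+11 has discriminant -43 < 0 and is irreducible over ℤ.

(3·m-2)·(4·m+1)·(m+1)·(m²+m+11)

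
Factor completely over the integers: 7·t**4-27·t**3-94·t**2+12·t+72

By the rational root theorem, t = 6/7 is a root, so (7·t-6) is a factor; dividing leaves t**3-3·t**2-16·t-12.
Next, t = 6 is a root, giving the factor (t-6) and quotient t**2+3·t+2.
The remaining quadratic factors as (t+2)(t+1).

(7·t-6)·(t+1)·(t+2)·(t-6)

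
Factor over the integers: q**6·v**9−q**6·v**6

Pull out the common factor q**6·v**6, leaving v**3−1.
Recognize a difference of cubes with the parts v and 1.

q**6·v**6·(v−1)·(v**2+v+1)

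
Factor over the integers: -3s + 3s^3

Pull out the common factor 3s; s^2 - 1 is a difference of squares.

3s(s + 1)(s - 1)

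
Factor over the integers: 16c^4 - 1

(2c + 1)(2c - 1)(4c^2 + 1)

Write as (4c^2)² − (1)², then factor 4c^2 - 1 once more.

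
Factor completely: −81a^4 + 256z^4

(4z)⁴ − (3a)⁴ = ((4z)² − (3a)²)((4z)² + (3a)²); the first factor splits again, the second (16z^2 + 9a^2) is irreducible.

(4z − 3a)(4z + 3a)(16z^2 + 9a^2)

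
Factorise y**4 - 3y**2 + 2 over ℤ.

(y + 1)(y - 1)(y**2 - 2)

Substitute u = y**2 to get a quadratic in u, then factor.
y**2 - 2 is irreducible over ℤ (2 is not a perfect square).
y**2 - 1 is a difference of squares.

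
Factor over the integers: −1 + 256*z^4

(4*z + 1)*(4*z − 1)*(16*z^2 + 1)

Write as (16*z^2)² − (1)², then factor 16*z^2 − 1 once more.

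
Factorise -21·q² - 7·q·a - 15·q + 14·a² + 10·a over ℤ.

-(3·q - 2·a)·(7·q + 7·a + 5)

Group: -7·q·(3·q - 2·a) + (-7·a - 5)·(3·q - 2·a); both groups contain (3·q - 2·a).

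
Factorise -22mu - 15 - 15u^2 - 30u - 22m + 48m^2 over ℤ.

Group: 8m(6m - 5u - 5) + (3u + 3)(6m - 5u - 5); both groups contain (6m - 5u - 5).

(6m - 5u - 5)(8m + 3u + 3)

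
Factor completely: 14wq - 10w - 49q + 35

(2w - 7)(7q - 5)

Group as (14wq - 10w) + (-49q + 35) = 2w(7q - 5) - 7(7q - 5).
Both groups share the factor (7q - 5).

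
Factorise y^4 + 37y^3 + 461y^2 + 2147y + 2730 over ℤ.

Among the possible rational roots, y = −15 is a root, so (y + 15) is a factor; dividing leaves y^3 + 22y^2 + 131y + 182.
Next, y = −13 is a root, so (y + 13) divides it; the quotient is y^2 + 9y + 14.
The remaining quadratic factors as (y + 2)(y + 7).

(y + 13)(y + 15)(y + 2)(y + 7)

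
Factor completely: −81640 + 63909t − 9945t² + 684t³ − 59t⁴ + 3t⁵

(3t − 5)(t − 13)(t − 8)(t² + 3t + 157)

Trying the rational-root candidates, t = 13 is a root, so (t − 13) divides it; the quotient is 3t⁴ − 20t³ + 424t² − 4433t + 6280.
Continuing, t = 8 is a root, giving the factor (t − 8) and quotient 3t³ + 4t² + 456t − 785.
Then t = 5/3 is a root, giving the factor (3t − 5) and quotient t² + 3t + 157.
The quadratic t² + 3t + 157 has discriminant −619 < 0 and is irreducible over ℤ.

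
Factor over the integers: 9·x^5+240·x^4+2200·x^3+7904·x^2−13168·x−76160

Among the possible rational roots, x = −10/3 is a root, so (3·x+10) is a factor; dividing leaves 3·x^4+70·x^3+500·x^2+968·x−7616.
Next, x = 8/3 is a root, so (3·x−8) divides it; the quotient is x^3+26·x^2+236·x+952.
Continuing, x = −14 is a root, so (x+14) divides it; the quotient is x^2+12·x+68.
The quadratic x^2+12·x+68 has discriminant −128 < 0 and is irreducible over ℤ.

(3·x+10)·(3·x−8)·(x+14)·(x^2+12·x+68)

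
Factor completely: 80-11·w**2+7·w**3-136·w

(7·w-4)·(w+4)·(w-5)

Testing divisors of the constant over divisors of the leading coefficient, w = -4 is a root, so (w+4) is a factor; dividing leaves 7·w**2-39·w+20.
The remaining quadratic factors as (7·w-4)(w-5).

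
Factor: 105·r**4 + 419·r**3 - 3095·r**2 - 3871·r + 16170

(3·r - 11)·(5·r + 14)·(7·r - 15)·(r + 7)

Trying the rational-root candidates, r = 15/7 is a root, so (7·r - 15) divides it; the quotient is 15·r**3 + 92·r**2 - 245·r - 1078.
Then r = -7 is a root, so (r + 7) is a factor; dividing leaves 15·r**2 - 13·r - 154.
The remaining quadratic factors as (5·r + 14)(3·r - 11).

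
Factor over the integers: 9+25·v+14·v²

Need a pair with product 14·9 = 126 and sum 25: that's 7 and 18.
Split the middle term: 14·v²+7·v + 18·v+9 = 7·v·(2·v+1) + 9·(2·v+1).

(2·v+1)·(7·v+9)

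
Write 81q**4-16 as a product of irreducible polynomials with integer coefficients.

Write as (9q**2)² − (4)², then factor 9q**2-4 once more.

(3q+2)(3q-2)(9q**2+4)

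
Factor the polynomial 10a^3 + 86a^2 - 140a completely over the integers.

2a(5a - 7)(a + 10)

Pull out the common factor 2a, then factor the remaining trinomial.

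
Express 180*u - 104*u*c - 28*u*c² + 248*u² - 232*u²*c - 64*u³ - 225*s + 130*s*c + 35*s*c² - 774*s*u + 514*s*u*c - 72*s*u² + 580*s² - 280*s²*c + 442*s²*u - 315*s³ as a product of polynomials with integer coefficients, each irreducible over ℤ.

-(9*s - 8*u - c - 5)*(5*s - 4*u)*(7*s + 2*u + 7*c - 9)

Group: 9*s*(-35*s² + 18*s*u - 35*s*c + 45*s + 8*u² + 28*u*c - 36*u) + (-8*u - c - 5)*(-35*s² + 18*s*u - 35*s*c + 45*s + 8*u² + 28*u*c - 36*u); both groups contain (-35*s² + 18*s*u - 35*s*c + 45*s + 8*u² + 28*u*c - 36*u), so (9*s - 8*u - c - 5) is a factor with cofactor -35*s² + 18*s*u - 35*s*c + 45*s + 8*u² + 28*u*c - 36*u.
The cofactor groups again: -35*s² + 18*s*u - 35*s*c + 45*s + 8*u² + 28*u*c - 36*u = -7*s*(5*s - 4*u) + (-2*u - 7*c + 9)*(5*s - 4*u); both groups contain (5*s - 4*u), giving -(7*s + 2*u + 7*c - 9)*(5*s - 4*u).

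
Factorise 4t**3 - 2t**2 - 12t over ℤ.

2t(2t + 3)(t - 2)

Pull out the common factor 2t, then factor the remaining trinomial.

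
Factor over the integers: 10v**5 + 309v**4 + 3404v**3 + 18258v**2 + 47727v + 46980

(2v + 9)(5v + 12)(v + 15)(v**2 + 9v + 29)

Testing divisors of the constant over divisors of the leading coefficient, v = −12/5 is a root, so (5v + 12) is a factor; dividing leaves 2v**4 + 57v**3 + 544v**2 + 2346v + 3915.
Then v = −9/2 is a root, so (2v + 9) divides it; the quotient is v**3 + 24v**2 + 164v + 435.
Continuing, v = −15 is a root, so (v + 15) is a factor; dividing leaves v**2 + 9v + 29.
The quadratic v**2 + 9v + 29 has discriminant −35 < 0 and is irreducible over ℤ.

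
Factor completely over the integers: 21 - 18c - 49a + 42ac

(6c - 7)(7a - 3)

Group as (42ac - 49a) + (-18c + 21) = 7a(6c - 7) - 3(6c - 7).
Both groups share the factor (6c - 7).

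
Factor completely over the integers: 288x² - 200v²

Factor out 8, leaving 36x² - 25v², which is a difference of two squares.

8(6x - 5v)(6x + 5v)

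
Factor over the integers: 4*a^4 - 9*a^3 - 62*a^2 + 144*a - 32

Among the possible rational roots, a = -4 is a root, so (a + 4) is a factor; dividing leaves 4*a^3 - 25*a^2 + 38*a - 8.
Continuing, a = 2 is a root, so (a - 2) divides it; the quotient is 4*a^2 - 17*a + 4.
The remaining quadratic factors as (a - 4)(4*a - 1).

(4*a - 1)*(a + 4)*(a - 2)*(a - 4)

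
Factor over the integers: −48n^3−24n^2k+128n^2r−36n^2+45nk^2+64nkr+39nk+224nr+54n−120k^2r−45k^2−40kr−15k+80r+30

−(4n−3k+2)(3n−8r−3)(4n+5k+5)

Group: 3n(−16n^2−8nk−28n+15k^2+5k−10) + (−8r−3)(−16n^2−8nk−28n+15k^2+5k−10); both groups contain (−16n^2−8nk−28n+15k^2+5k−10), so (3n−8r−3) is a factor with cofactor −16n^2−8nk−28n+15k^2+5k−10.
The cofactor groups again: −16n^2−8nk−28n+15k^2+5k−10 = −4n(4n−3k+2) + (−5k−5)(4n−3k+2); both groups contain (4n−3k+2), giving −(4n+5k+5)(4n−3k+2).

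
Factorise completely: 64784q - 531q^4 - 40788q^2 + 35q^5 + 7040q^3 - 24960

(5q - 8)(7q - 4)(q - 6)(q^2 - 7q + 130)

Testing divisors of the constant over divisors of the leading coefficient, q = 6 is a root, giving the factor (q - 6) and quotient 35q^4 - 321q^3 + 5114q^2 - 10104q + 4160.
Next, q = 8/5 is a root, so (5q - 8) is a factor; dividing leaves 7q^3 - 53q^2 + 938q - 520.
Then q = 4/7 is a root, so (7q - 4) is a factor; dividing leaves q^2 - 7q + 130.
The quadratic q^2 - 7q + 130 has discriminant -471 < 0 and is irreducible over ℤ.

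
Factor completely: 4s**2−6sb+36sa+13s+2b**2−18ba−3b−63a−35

(4s−2b−7)(s−b+9a+5)

Group: s(4s−2b−7) + (−b+9a+5)(4s−2b−7); both groups contain (4s−2b−7).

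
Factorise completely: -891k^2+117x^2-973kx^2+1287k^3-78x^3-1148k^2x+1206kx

Group: 11k(117k^2-115kx-81k-78x^2+117x) + x(117k^2-115kx-81k-78x^2+117x); both groups contain (117k^2-115kx-81k-78x^2+117x), so (11k+x) is a factor with cofactor 117k^2-115kx-81k-78x^2+117x.
The cofactor groups again: 117k^2-115kx-81k-78x^2+117x = 13k(9k-13x) + (6x-9)(9k-13x); both groups contain (9k-13x), giving (13k+6x-9)(9k-13x).

(11k+x)(13k+6x-9)(9k-13x)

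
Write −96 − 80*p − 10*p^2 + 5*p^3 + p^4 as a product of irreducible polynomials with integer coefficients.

Testing divisors of the constant over divisors of the leading coefficient, p = 4 is a root, giving the factor (p − 4) and quotient p^3 + 9*p^2 + 26*p + 24.
Next, p = −4 is a root, giving the factor (p + 4) and quotient p^2 + 5*p + 6.
The remaining quadratic factors as (p + 2)(p + 3).

(p + 2)*(p + 3)*(p + 4)*(p − 4)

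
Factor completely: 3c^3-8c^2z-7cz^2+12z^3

(3c+4z)(c-3z)(c-z)

Group: c(3c^2-5cz-12z^2) - z(3c^2-5cz-12z^2); both groups contain (3c^2-5cz-12z^2), so (c-z) is a factor with cofactor 3c^2-5cz-12z^2.
The cofactor groups again: 3c^2-5cz-12z^2 = c(3c+4z) - 3z(3c+4z); both groups contain (3c+4z), giving (c-3z)(3c+4z).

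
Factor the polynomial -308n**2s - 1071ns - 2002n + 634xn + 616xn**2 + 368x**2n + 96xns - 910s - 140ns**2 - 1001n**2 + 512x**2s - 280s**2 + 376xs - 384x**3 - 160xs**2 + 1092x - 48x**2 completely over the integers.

Group: 6x(-64x**2 - 56xn + 32xs - 8x + 28ns + 91n + 56s + 182) + (-11n - 5s)(-64x**2 - 56xn + 32xs - 8x + 28ns + 91n + 56s + 182); both groups contain (-64x**2 - 56xn + 32xs - 8x + 28ns + 91n + 56s + 182), so (6x - 11n - 5s) is a factor with cofactor -64x**2 - 56xn + 32xs - 8x + 28ns + 91n + 56s + 182.
The cofactor groups again: -64x**2 - 56xn + 32xs - 8x + 28ns + 91n + 56s + 182 = -8x(8x - 4s - 13) + (-7n - 14)(8x - 4s - 13); both groups contain (8x - 4s - 13), giving -(8x + 7n + 14)(8x - 4s - 13).

-(6x - 11n - 5s)(8x - 4s - 13)(8x + 7n + 14)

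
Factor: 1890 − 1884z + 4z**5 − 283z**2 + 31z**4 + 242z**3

Trying the rational-root candidates, z = 9/4 is a root, so (4z − 9) is a factor; dividing leaves z**4 + 10z**3 + 83z**2 + 116z − 210.
Continuing, z = 1 is a root, so (z − 1) is a factor; dividing leaves z**3 + 11z**2 + 94z + 210.
Then z = −3 is a root, giving the factor (z + 3) and quotient z**2 + 8z + 70.
The quadratic z**2 + 8z + 70 has discriminant −216 < 0 and is irreducible over ℤ.

(4z − 9)(z + 3)(z − 1)(z**2 + 8z + 70)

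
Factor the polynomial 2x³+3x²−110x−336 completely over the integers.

(2x+7)(x+6)(x−8)

Testing divisors of the constant over divisors of the leading coefficient, x = −7/2 is a root, giving the factor (2x+7) and quotient x²−2x−48.
The remaining quadratic factors as (x−8)(x+6).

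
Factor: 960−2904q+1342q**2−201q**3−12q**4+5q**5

(5q−2)(q+8)(q−4)(q**2−6q+15)

By the rational root theorem, q = −8 is a root, giving the factor (q+8) and quotient 5q**4−52q**3+215q**2−378q+120.
Then q = 4 is a root, so (q−4) is a factor; dividing leaves 5q**3−32q**2+87q−30.
Then q = 2/5 is a root, giving the factor (5q−2) and quotient q**2−6q+15.
The quadratic q**2−6q+15 has discriminant −24 < 0 and is irreducible over ℤ.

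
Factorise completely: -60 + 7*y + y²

Two integers with product -60 and sum 7 are 12 and -5.

(y + 12)*(y - 5)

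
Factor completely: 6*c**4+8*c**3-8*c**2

2*c**2*(3*c-2)*(c+2)

Pull out the common factor 2*c**2, then factor the remaining trinomial.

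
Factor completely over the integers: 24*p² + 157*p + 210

Need a pair with product 24·210 = 5040 and sum 157: that's 45 and 112.
Split the middle term: 24*p² + 45*p + 112*p + 210 = 3*p*(8*p + 15) + 14*(8*p + 15).

(3*p + 14)*(8*p + 15)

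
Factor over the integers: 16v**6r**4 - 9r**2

Every term has a factor of r**2; factoring it out leaves 16v**6r**2 - 9.
Recognize a difference of squares with the parts 4v**3r and 3.

r**2(4v**3r + 3)(4v**3r - 3)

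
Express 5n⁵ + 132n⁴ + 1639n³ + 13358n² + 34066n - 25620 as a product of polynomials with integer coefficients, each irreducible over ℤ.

Trying the rational-root candidates, n = -14 is a root, so (n + 14) divides it; the quotient is 5n⁴ + 62n³ + 771n² + 2564n - 1830.
Next, n = -5 is a root, so (n + 5) is a factor; dividing leaves 5n³ + 37n² + 586n - 366.
Then n = 3/5 is a root, so (5n - 3) divides it; the quotient is n² + 8n + 122.
The quadratic n² + 8n + 122 has discriminant -424 < 0 and is irreducible over ℤ.

(5n - 3)(n + 14)(n + 5)(n² + 8n + 122)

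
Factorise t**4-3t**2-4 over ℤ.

Substitute u = t**2 to get a quadratic in u, then factor.
t**2+1 is irreducible over ℤ (sum of squares).
t**2-4 is a difference of squares.

(t+2)(t-2)(t**2+1)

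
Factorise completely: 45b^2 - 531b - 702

Pull out the common factor 9, then factor the remaining trinomial.

9(5b + 6)(b - 13)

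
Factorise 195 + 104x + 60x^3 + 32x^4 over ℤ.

Group as (32x^4 + 104x) + (60x^3 + 195) = 8x(4x^3 + 13) + 15(4x^3 + 13).
Both groups share the factor (4x^3 + 13).

(8x + 15)(4x^3 + 13)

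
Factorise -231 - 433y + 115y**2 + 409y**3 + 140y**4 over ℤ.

By the rational root theorem, y = -7/4 is a root, giving the factor (4y + 7) and quotient 35y**3 + 41y**2 - 43y - 33.
Then y = -3/5 is a root, giving the factor (5y + 3) and quotient 7y**2 + 4y - 11.
The remaining quadratic factors as (y - 1)(7y + 11).

(4y + 7)(5y + 3)(7y + 11)(y - 1)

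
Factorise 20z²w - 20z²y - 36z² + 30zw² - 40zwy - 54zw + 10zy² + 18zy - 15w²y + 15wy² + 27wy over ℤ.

(2z - y)(2z + 3w)(5w - 5y - 9)

Group: 5w(4z² + 6zw - 2zy - 3wy) + (-5y - 9)(4z² + 6zw - 2zy - 3wy); both groups contain (4z² + 6zw - 2zy - 3wy), so (5w - 5y - 9) is a factor with cofactor 4z² + 6zw - 2zy - 3wy.
The cofactor groups again: 4z² + 6zw - 2zy - 3wy = 2z(2z - y) + 3w(2z - y); both groups contain (2z - y), giving (2z + 3w)(2z - y).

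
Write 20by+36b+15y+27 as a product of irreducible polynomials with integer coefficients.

Group as (20by+36b) + (15y+27) = 4b(5y+9) + 3(5y+9).
Both groups share the factor (5y+9).

(4b+3)(5y+9)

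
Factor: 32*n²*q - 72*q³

Factor out 8*q, leaving 4*n² - 9*q², which is a difference of two squares.

8*q*(2*n + 3*q)*(2*n - 3*q)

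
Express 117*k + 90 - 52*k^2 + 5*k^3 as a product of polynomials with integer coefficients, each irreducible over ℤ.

By the rational root theorem, k = 5 is a root, giving the factor (k - 5) and quotient 5*k^2 - 27*k - 18.
The remaining quadratic factors as (k - 6)(5*k + 3).

(5*k + 3)*(k - 5)*(k - 6)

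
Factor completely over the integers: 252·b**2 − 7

7·(6·b + 1)·(6·b − 1)

Every term has a factor of 7. Then 36·b**2 − 1 = (6·b)² − (1)².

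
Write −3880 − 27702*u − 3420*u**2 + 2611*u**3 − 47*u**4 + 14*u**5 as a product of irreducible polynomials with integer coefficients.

Among the possible rational roots, u = −1/7 is a root, so (7*u + 1) divides it; the quotient is 2*u**4 − 7*u**3 + 374*u**2 − 542*u − 3880.
Next, u = −5/2 is a root, giving the factor (2*u + 5) and quotient u**3 − 6*u**2 + 202*u − 776.
Then u = 4 is a root, so (u − 4) divides it; the quotient is u**2 − 2*u + 194.
The quadratic u**2 − 2*u + 194 has discriminant −772 < 0 and is irreducible over ℤ.

(2*u + 5)*(7*u + 1)*(u − 4)*(u**2 − 2*u + 194)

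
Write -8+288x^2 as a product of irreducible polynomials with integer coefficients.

8(6x+1)(6x-1)

Pull out the common factor 8; 36x^2-1 is a difference of squares.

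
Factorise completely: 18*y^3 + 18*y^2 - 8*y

Pull out the common factor 2*y, then factor the remaining trinomial.

2*y*(3*y + 4)*(3*y - 1)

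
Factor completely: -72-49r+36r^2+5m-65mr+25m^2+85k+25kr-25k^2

Group: -5k(5k-5m+4r-9) + (-5m+9r+8)(5k-5m+4r-9); both groups contain (5k-5m+4r-9).

-(5k+5m-9r-8)(5k-5m+4r-9)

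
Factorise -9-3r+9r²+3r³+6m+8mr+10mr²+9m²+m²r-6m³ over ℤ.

Group: m(-6m²+7mr+3m+3r²+12r+9) + (r-1)(-6m²+7mr+3m+3r²+12r+9); both groups contain (-6m²+7mr+3m+3r²+12r+9), so (m+r-1) is a factor with cofactor -6m²+7mr+3m+3r²+12r+9.
The cofactor groups again: -6m²+7mr+3m+3r²+12r+9 = -3m(2m-3r-3) + (-r-3)(2m-3r-3); both groups contain (2m-3r-3), giving -(3m+r+3)(2m-3r-3).

-(2m-3r-3)(3m+r+3)(m+r-1)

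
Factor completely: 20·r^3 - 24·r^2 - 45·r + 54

Group as (20·r^3 - 45·r) + (-24·r^2 + 54) = 5·r·(4·r^2 - 9) - 6·(4·r^2 - 9).
Both groups share the factor (4·r^2 - 9).

(2·r + 3)·(2·r - 3)·(5·r - 6)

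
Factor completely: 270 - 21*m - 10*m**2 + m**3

Testing divisors of the constant over divisors of the leading coefficient, m = 9 is a root, giving the factor (m - 9) and quotient m**2 - m - 30.
The remaining quadratic factors as (m + 5)(m - 6).

(m + 5)*(m - 6)*(m - 9)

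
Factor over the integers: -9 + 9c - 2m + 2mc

Group as (2mc - 2m) + (9c - 9) = 2m(c - 1) + 9(c - 1).
Both groups share the factor (c - 1).

(2m + 9)(c - 1)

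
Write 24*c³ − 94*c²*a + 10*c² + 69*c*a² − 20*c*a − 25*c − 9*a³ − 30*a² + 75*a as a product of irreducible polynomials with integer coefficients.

Group: 4*c*(6*c² − 19*c*a − 5*c + 3*a² + 15*a) + (−3*a + 5)*(6*c² − 19*c*a − 5*c + 3*a² + 15*a); both groups contain (6*c² − 19*c*a − 5*c + 3*a² + 15*a), so (4*c − 3*a + 5) is a factor with cofactor 6*c² − 19*c*a − 5*c + 3*a² + 15*a.
The cofactor groups again: 6*c² − 19*c*a − 5*c + 3*a² + 15*a = c*(6*c − a − 5) − 3*a*(6*c − a − 5); both groups contain (6*c − a − 5), giving (c − 3*a)*(6*c − a − 5).

(4*c − 3*a + 5)*(c − 3*a)*(6*c − a − 5)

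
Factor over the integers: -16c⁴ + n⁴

(n - 2c)(n + 2c)(n² + 4c²)

Difference of squares twice: with A = n and B = 2c, A⁴ − B⁴ = (A² − B²)(A² + B²), and A² − B² factors again.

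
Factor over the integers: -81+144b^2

Every term has a factor of 9. Then 16b^2-9 = (4b)² − (3)².

9(4b+3)(4b-3)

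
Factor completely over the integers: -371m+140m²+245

Pull out the common factor 7, then factor the remaining trinomial.

7(4m-5)(5m-7)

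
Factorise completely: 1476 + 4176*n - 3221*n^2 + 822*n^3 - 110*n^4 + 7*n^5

Testing divisors of the constant over divisors of the leading coefficient, n = 6 is a root, so (n - 6) divides it; the quotient is 7*n^4 - 68*n^3 + 414*n^2 - 737*n - 246.
Continuing, n = 3 is a root, so (n - 3) divides it; the quotient is 7*n^3 - 47*n^2 + 273*n + 82.
Then n = -2/7 is a root, so (7*n + 2) divides it; the quotient is n^2 - 7*n + 41.
The quadratic n^2 - 7*n + 41 has discriminant -115 < 0 and is irreducible over ℤ.

(7*n + 2)*(n - 3)*(n - 6)*(n^2 - 7*n + 41)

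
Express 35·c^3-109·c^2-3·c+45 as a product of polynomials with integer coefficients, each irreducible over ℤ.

(5·c+3)·(7·c-5)·(c-3)

Among the possible rational roots, c = -3/5 is a root, so (5·c+3) divides it; the quotient is 7·c^2-26·c+15.
The remaining quadratic factors as (7·c-5)(c-3).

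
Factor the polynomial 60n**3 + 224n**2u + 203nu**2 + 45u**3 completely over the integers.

Group: 10n(6n**2 + 17nu + 5u**2) + 9u(6n**2 + 17nu + 5u**2); both groups contain (6n**2 + 17nu + 5u**2), so (10n + 9u) is a factor with cofactor 6n**2 + 17nu + 5u**2.
The cofactor groups again: 6n**2 + 17nu + 5u**2 = 2n(3n + u) + 5u(3n + u); both groups contain (3n + u), giving (2n + 5u)(3n + u).

(10n + 9u)(2n + 5u)(3n + u)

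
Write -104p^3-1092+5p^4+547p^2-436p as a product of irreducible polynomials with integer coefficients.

Trying the rational-root candidates, p = -1 is a root, giving the factor (p+1) and quotient 5p^3-109p^2+656p-1092.
Continuing, p = 6 is a root, giving the factor (p-6) and quotient 5p^2-79p+182.
The remaining quadratic factors as (p-13)(5p-14).

(5p-14)(p+1)(p-13)(p-6)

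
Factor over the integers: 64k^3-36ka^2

Factor out 4k, leaving 16k^2-9a^2, which is a difference of two squares.

4k(4k-3a)(4k+3a)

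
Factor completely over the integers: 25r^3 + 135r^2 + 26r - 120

Among the possible rational roots, r = 4/5 is a root, so (5r - 4) is a factor; dividing leaves 5r^2 + 31r + 30.
The remaining quadratic factors as (r + 5)(5r + 6).

(5r + 6)(5r - 4)(r + 5)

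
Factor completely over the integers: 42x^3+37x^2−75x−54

(2x+3)(3x+2)(7x−9)

Among the possible rational roots, x = −2/3 is a root, so (3x+2) is a factor; dividing leaves 14x^2+3x−27.
The remaining quadratic factors as (2x+3)(7x−9).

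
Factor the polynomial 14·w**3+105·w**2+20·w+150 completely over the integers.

(2·w+15)·(7·w**2+10)

Group as (14·w**3+20·w) + (105·w**2+150) = 2·w·(7·w**2+10) + 15·(7·w**2+10).
Both groups share the factor (7·w**2+10).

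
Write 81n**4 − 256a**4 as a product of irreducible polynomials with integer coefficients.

(3n − 4a)(3n + 4a)(9n**2 + 16a**2)

(3n)⁴ − (4a)⁴ = ((3n)² − (4a)²)((3n)² + (4a)²); the first factor splits again, the second (9n**2 + 16a**2) is irreducible.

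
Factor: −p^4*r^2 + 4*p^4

−p^4*(r + 2)*(r − 2)

Factor out p^4 first: what remains is −r^2 + 4.
Recognize a difference of squares with the parts 2 and r.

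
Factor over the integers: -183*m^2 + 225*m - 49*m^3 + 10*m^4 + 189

(2*m - 3)*(5*m + 3)*(m + 3)*(m - 7)

By the rational root theorem, m = 7 is a root, giving the factor (m - 7) and quotient 10*m^3 + 21*m^2 - 36*m - 27.
Then m = -3/5 is a root, so (5*m + 3) divides it; the quotient is 2*m^2 + 3*m - 9.
The remaining quadratic factors as (2*m - 3)(m + 3).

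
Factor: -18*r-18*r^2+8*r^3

2*r*(4*r+3)*(r-3)

Pull out the common factor 2*r, then factor the remaining trinomial.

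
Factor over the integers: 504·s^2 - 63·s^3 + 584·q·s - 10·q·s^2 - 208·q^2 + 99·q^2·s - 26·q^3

Group: 2·q·(-13·q^2 + 4·q·s - 104·q + 9·s^2 - 72·s) - 7·s·(-13·q^2 + 4·q·s - 104·q + 9·s^2 - 72·s); both groups contain (-13·q^2 + 4·q·s - 104·q + 9·s^2 - 72·s), so (2·q - 7·s) is a factor with cofactor -13·q^2 + 4·q·s - 104·q + 9·s^2 - 72·s.
The cofactor groups again: -13·q^2 + 4·q·s - 104·q + 9·s^2 - 72·s = -q·(13·q + 9·s) + (s - 8)·(13·q + 9·s); both groups contain (13·q + 9·s), giving -(q - s + 8)·(13·q + 9·s).

-(13·q + 9·s)·(2·q - 7·s)·(q - s + 8)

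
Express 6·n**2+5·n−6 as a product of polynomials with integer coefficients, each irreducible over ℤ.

(2·n+3)·(3·n−2)

Need a pair with product 6·(−6) = −36 and sum 5: that's −4 and 9.
Split the middle term: 6·n**2−4·n + 9·n−6 = 2·n·(3·n−2) + 3·(3·n−2).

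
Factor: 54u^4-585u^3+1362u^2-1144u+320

Among the possible rational roots, u = 5/6 is a root, giving the factor (6u-5) and quotient 9u^3-90u^2+152u-64.
Then u = 4/3 is a root, so (3u-4) divides it; the quotient is 3u^2-26u+16.
The remaining quadratic factors as (u-8)(3u-2).

(3u-2)(3u-4)(6u-5)(u-8)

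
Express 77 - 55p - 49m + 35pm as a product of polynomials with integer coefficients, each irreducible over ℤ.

Group as (35pm - 55p) + (-49m + 77) = 5p(7m - 11) - 7(7m - 11).
Both groups share the factor (7m - 11).

(5p - 7)(7m - 11)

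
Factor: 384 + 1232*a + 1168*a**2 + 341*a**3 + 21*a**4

(3*a + 8)*(7*a + 4)*(a + 1)*(a + 12)

By the rational root theorem, a = -12 is a root, giving the factor (a + 12) and quotient 21*a**3 + 89*a**2 + 100*a + 32.
Then a = -8/3 is a root, so (3*a + 8) is a factor; dividing leaves 7*a**2 + 11*a + 4.
The remaining quadratic factors as (7*a + 4)(a + 1).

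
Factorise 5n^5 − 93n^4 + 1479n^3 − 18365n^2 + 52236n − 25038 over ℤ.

By the rational root theorem, n = 13 is a root, so (n − 13) is a factor; dividing leaves 5n^4 − 28n^3 + 1115n^2 − 3870n + 1926.
Continuing, n = 3/5 is a root, so (5n − 3) divides it; the quotient is n^3 − 5n^2 + 220n − 642.
Then n = 3 is a root, so (n − 3) divides it; the quotient is n^2 − 2n + 214.
The quadratic n^2 − 2n + 214 has discriminant −852 < 0 and is irreducible over ℤ.

(5n − 3)(n − 13)(n − 3)(n^2 − 2n + 214)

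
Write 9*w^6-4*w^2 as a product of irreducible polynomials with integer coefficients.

w^2*(3*w^2+2)*(3*w^2-2)

Factor out w^2 first: what remains is 9*w^4-4.
Recognize a difference of squares with the parts 3*w^2 and 2.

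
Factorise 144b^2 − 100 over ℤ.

4(6b + 5)(6b − 5)

Factor out 4, leaving 36b^2 − 25, which is a difference of two squares.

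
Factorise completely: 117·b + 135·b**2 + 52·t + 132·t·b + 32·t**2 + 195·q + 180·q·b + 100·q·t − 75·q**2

−(5·q − 8·t − 15·b − 13)·(15·q + 4·t + 9·b)

Group: −5·q·(15·q + 4·t + 9·b) + (8·t + 15·b + 13)·(15·q + 4·t + 9·b); both groups contain (15·q + 4·t + 9·b).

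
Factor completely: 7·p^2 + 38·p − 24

Need a pair with product 7·(−24) = −168 and sum 38: that's 42 and −4.
Split the middle term: 7·p^2 + 42·p − 4·p − 24 = 7·p·(p + 6) − 4·(p + 6).

(7·p − 4)·(p + 6)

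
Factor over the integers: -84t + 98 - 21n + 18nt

(3n - 14)(6t - 7)

Group as (18nt - 21n) + (-84t + 98) = 3n(6t - 7) - 14(6t - 7).
Both groups share the factor (6t - 7).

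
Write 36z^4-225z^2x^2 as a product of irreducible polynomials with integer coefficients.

9z^2(2z-5x)(2z+5x)

Factor out 9z^2, leaving 4z^2-25x^2, which is a difference of two squares.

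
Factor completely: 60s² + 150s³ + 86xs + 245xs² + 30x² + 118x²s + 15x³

(3x + 5s)(x + 5s + 2)(5x + 6s)

Group: 3x(5x² + 31xs + 10x + 30s² + 12s) + 5s(5x² + 31xs + 10x + 30s² + 12s); both groups contain (5x² + 31xs + 10x + 30s² + 12s), so (3x + 5s) is a factor with cofactor 5x² + 31xs + 10x + 30s² + 12s.
The cofactor groups again: 5x² + 31xs + 10x + 30s² + 12s = x(5x + 6s) + (5s + 2)(5x + 6s); both groups contain (5x + 6s), giving (x + 5s + 2)(5x + 6s).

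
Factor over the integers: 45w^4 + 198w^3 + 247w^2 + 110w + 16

(3w + 1)(3w + 8)(5w + 2)(w + 1)

By the rational root theorem, w = -8/3 is a root, so (3w + 8) divides it; the quotient is 15w^3 + 26w^2 + 13w + 2.
Then w = -1/3 is a root, so (3w + 1) divides it; the quotient is 5w^2 + 7w + 2.
The remaining quadratic factors as (w + 1)(5w + 2).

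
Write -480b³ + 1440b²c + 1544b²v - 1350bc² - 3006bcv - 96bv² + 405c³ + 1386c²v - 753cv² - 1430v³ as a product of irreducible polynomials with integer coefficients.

Group: 10b(-48b² + 72bc + 92bv - 27c² - 69cv + 110v²) + (-15c - 13v)(-48b² + 72bc + 92bv - 27c² - 69cv + 110v²); both groups contain (-48b² + 72bc + 92bv - 27c² - 69cv + 110v²), so (10b - 15c - 13v) is a factor with cofactor -48b² + 72bc + 92bv - 27c² - 69cv + 110v².
The cofactor groups again: -48b² + 72bc + 92bv - 27c² - 69cv + 110v² = -4b(12b - 9c + 10v) + (3c + 11v)(12b - 9c + 10v); both groups contain (12b - 9c + 10v), giving -(4b - 3c - 11v)(12b - 9c + 10v).

-(10b - 15c - 13v)(12b - 9c + 10v)(4b - 3c - 11v)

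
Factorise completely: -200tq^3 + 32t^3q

8qt(2t - 5q)(2t + 5q)

Every term has a factor of 8tq. Then 4t^2 - 25q^2 = (2t)² − (5q)².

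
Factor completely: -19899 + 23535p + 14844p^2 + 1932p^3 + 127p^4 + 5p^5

By the rational root theorem, p = -11 is a root, so (p + 11) divides it; the quotient is 5p^4 + 72p^3 + 1140p^2 + 2304p - 1809.
Next, p = -3 is a root, so (p + 3) divides it; the quotient is 5p^3 + 57p^2 + 969p - 603.
Then p = 3/5 is a root, so (5p - 3) divides it; the quotient is p^2 + 12p + 201.
The quadratic p^2 + 12p + 201 has discriminant -660 < 0 and is irreducible over ℤ.

(5p - 3)(p + 11)(p + 3)(p^2 + 12p + 201)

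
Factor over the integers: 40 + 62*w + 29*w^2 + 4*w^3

(4*w + 5)*(w + 2)*(w + 4)

Among the possible rational roots, w = -4 is a root, so (w + 4) divides it; the quotient is 4*w^2 + 13*w + 10.
The remaining quadratic factors as (4*w + 5)(w + 2).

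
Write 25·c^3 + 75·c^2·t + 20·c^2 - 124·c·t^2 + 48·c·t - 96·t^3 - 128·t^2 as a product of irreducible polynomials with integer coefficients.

(5·c + 3·t + 4)·(5·c - 8·t)·(c + 4·t)

Group: 5·c·(5·c^2 + 23·c·t + 4·c + 12·t^2 + 16·t) - 8·t·(5·c^2 + 23·c·t + 4·c + 12·t^2 + 16·t); both groups contain (5·c^2 + 23·c·t + 4·c + 12·t^2 + 16·t), so (5·c - 8·t) is a factor with cofactor 5·c^2 + 23·c·t + 4·c + 12·t^2 + 16·t.
The cofactor groups again: 5·c^2 + 23·c·t + 4·c + 12·t^2 + 16·t = 5·c·(c + 4·t) + (3·t + 4)·(c + 4·t); both groups contain (c + 4·t), giving (5·c + 3·t + 4)·(c + 4·t).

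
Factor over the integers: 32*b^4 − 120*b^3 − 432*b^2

8*b^2*(4*b + 9)*(b − 6)

Pull out the common factor 8*b^2, then factor the remaining trinomial.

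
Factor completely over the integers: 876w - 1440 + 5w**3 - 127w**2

(5w - 12)(w - 15)(w - 8)

Trying the rational-root candidates, w = 12/5 is a root, so (5w - 12) is a factor; dividing leaves w**2 - 23w + 120.
The remaining quadratic factors as (w - 15)(w - 8).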